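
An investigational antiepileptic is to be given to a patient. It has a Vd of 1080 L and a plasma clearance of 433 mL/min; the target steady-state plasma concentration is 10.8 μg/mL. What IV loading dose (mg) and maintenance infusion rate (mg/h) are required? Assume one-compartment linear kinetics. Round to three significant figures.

Loading: fill Vd to C_target → 1080 L × 10.8 mg/L = 11660 mg
CL = 433 mL/min = 433 × 0.06 = 25.98 L/h
Infusion rate = 25.98 L/h × 10.8 mg/L = 280.6 mg/h

(a) 11700 mg; (b) 281 mg/h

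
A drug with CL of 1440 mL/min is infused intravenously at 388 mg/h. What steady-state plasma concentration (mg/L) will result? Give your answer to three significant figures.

CL = 1440 mL/min = 1440 × 0.06 = 86.40 L/h
Css = rate / CL = 388 / 86.40 = 4.491 mg/L

4.49 mg/L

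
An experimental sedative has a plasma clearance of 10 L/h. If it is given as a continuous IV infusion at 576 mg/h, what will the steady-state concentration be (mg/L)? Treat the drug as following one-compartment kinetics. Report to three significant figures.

Css = rate / CL = 576 / 10.00 = 57.60 mg/L

57.6 mg/L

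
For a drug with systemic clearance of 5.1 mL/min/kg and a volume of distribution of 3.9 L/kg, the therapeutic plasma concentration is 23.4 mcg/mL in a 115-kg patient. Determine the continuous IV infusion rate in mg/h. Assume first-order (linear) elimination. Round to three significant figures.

823 mg/h

CL = 5.1 mL/min/kg × 115 kg = 586.5 mL/min = 586.5 × 60/1000 = 35.19 L/h
Infusion rate = CL · Css = 35.19 L/h × 23.4 mg/L = 823.4 mg/h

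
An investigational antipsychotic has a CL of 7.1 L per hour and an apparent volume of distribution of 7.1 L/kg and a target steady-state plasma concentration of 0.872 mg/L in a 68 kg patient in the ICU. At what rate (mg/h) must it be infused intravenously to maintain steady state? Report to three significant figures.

R₀ = 7.100 × 0.872 = 6.191 mg/h

6.19 mg/h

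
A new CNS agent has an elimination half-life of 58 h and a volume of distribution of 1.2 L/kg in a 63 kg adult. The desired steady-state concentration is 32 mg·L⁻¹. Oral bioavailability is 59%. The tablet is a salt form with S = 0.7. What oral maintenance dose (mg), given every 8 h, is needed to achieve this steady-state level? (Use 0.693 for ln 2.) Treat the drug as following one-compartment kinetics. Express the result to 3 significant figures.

Vd = 1.2 L/kg × 63 kg = 75.60 L
k = 0.693/58 = 0.01195 h⁻¹, so CL = k·Vd = 0.01195 × 75.60 = 0.9034 L/h
D = CL × Css × τ / F / S = 0.9034 × 32 × 8 / 0.59 / 0.7 = 560.0 mg

560 mg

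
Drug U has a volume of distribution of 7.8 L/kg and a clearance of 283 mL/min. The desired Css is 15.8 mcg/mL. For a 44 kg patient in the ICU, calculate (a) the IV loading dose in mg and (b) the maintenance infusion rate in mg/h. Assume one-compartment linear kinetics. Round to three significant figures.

(a) 5420 mg; (b) 268 mg/h

Vd = 7.8 L/kg × 44 kg = 343.2 L
Loading: fill Vd to C_target → 343.2 L × 15.8 mg/L = 5423 mg
CL = 283 mL/min × 60/1000 = 16.98 L/h
Maintenance: replace elimination → rate = CL × Css = 16.98 × 15.8 = 268.3 mg/h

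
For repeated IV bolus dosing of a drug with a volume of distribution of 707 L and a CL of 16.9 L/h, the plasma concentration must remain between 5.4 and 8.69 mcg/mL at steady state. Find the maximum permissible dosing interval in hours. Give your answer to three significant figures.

19.9 h

k = CL / Vd = 16.90 / 707.0 = 0.02390 h⁻¹
Between IV bolus doses, concentration decays as C = C₀·e^(−kτ), so C_peak/C_trough = e^(kτ).
τ_max = ln(C_peak/C_trough) / k = ln(8.69/5.4) / 0.02390 = 0.4758 / 0.02390 = 19.91 h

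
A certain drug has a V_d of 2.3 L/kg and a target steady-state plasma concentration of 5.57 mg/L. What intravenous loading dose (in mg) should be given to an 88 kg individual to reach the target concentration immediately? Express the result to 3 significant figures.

Total Vd = 2.3 × 88 = 202.4 L
LD = Vd × C = 202.4 × 5.570 = 1127 mg

1130 mg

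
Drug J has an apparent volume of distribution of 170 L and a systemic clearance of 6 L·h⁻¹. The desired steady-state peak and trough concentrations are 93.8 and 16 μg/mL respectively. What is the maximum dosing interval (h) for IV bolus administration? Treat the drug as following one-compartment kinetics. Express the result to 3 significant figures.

50.1 h

k = CL / Vd = 6.000 / 170.0 = 0.03529 h⁻¹
Between IV bolus doses, concentration decays as C = C₀·e^(−kτ), so C_peak/C_trough = e^(kτ).
τ_max = ln(C_peak/C_trough) / k = ln(93.8/16) / 0.03529 = 1.769 / 0.03529 = 50.13 h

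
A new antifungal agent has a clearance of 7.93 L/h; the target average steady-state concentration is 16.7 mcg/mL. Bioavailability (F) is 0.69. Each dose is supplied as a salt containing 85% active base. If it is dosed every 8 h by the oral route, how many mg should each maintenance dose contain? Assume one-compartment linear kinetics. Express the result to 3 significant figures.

D = CL × Css × τ / F / S = 7.930 × 16.7 × 8 / 0.69 / 0.85 = 1806 mg

1810 mg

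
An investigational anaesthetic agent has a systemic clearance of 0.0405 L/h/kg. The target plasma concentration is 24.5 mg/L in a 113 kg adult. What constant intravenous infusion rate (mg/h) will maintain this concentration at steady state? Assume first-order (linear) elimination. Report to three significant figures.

CL = 0.0405 L/h/kg × 113 kg = 4.577 L/h
At steady state, infusion rate equals elimination rate: rate in = CL × Css.
R₀ = 4.577 × 24.5 = 112.1 mg/h

112 mg/h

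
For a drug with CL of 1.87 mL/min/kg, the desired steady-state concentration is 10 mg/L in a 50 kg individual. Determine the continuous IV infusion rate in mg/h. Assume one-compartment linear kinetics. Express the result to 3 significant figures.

56.1 mg/h

CL = 1.87 mL/min/kg × 50 kg = 93.50 mL/min = 93.50 × 60/1000 = 5.610 L/h
At steady state, infusion rate equals elimination rate: rate in = CL × Css.
Infusion rate = CL · Css = 5.610 L/h × 10 mg/L = 56.10 mg/h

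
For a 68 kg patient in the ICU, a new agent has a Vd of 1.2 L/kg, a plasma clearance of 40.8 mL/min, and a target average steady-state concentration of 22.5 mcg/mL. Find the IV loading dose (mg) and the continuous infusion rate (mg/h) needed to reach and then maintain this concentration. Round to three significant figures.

(a) 1840 mg; (b) 55.1 mg/h

Total Vd = 1.2 × 68 = 81.60 L
LD = Vd · C_target = 81.60 × 22.5 = 1836 mg
CL = 40.8 mL/min = 40.8 × 0.06 = 2.448 L/h
Maintenance infusion rate = CL × Css = 2.448 × 22.5 = 55.08 mg/h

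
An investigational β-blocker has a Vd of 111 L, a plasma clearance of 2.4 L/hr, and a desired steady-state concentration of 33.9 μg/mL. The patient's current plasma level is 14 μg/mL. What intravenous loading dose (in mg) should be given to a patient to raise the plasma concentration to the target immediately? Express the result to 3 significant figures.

2210 mg

The loading dose fills Vd to the target concentration; clearance is irrelevant here.
Concentration deficit ΔC = 33.9 − 14 = 19.90 mg/L
LD = Vd × ΔC = 111.0 × 19.90 = 2209 mg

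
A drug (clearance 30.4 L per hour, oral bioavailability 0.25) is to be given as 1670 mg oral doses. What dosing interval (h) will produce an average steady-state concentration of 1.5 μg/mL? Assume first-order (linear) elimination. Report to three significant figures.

F·D/τ = CL·Css → τ = F·D / (CL·Css).
τ = 0.25 × 1670 / (30.4 × 1.5) = 9.156 h

9.16 h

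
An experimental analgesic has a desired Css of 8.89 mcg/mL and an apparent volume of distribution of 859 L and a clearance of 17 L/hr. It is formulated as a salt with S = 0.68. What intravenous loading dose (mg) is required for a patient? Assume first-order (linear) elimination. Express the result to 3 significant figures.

11200 mg

LD = Vd × C / S = 859.0 × 8.890 / 0.68 = 11230 mg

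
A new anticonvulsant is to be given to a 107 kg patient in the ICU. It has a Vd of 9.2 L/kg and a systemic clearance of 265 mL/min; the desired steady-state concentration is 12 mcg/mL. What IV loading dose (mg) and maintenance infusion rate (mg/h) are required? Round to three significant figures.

(a) 11800 mg; (b) 191 mg/h

Vd(total) = 107 kg × 9.2 L/kg = 984.4 L
LD = Vd · C_target = 984.4 × 12 = 11810 mg
CL = 265 mL/min = 265 × 0.06 = 15.90 L/h
Maintenance: replace elimination → rate = CL × Css = 15.90 × 12 = 190.8 mg/h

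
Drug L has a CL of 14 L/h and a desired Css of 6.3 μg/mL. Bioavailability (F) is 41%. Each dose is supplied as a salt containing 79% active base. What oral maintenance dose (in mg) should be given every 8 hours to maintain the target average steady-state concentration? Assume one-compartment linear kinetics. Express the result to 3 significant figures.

2180 mg

D = CL × Css × τ / F / S = 14.00 × 6.3 × 8 / 0.41 / 0.79 = 2178 mg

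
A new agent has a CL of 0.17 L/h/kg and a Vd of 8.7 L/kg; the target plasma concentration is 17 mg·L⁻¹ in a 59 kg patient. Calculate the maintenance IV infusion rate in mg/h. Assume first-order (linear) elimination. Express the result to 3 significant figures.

CL = 0.17 L/h/kg × 59 kg = 10.03 L/h
At steady state, infusion rate equals elimination rate: rate in = CL × Css.
Rate = CL × Css = 10.03 × 17 = 170.5 mg/h

171 mg/h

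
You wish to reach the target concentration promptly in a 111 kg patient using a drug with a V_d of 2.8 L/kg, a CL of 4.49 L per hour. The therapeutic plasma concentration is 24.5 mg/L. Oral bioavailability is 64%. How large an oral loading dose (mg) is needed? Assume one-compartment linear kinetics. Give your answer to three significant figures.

Vd(total) = 111 kg × 2.8 L/kg = 310.8 L
LD = Vd × C / F = 310.8 × 24.50 / 0.64 = 11900 mg

11900 mg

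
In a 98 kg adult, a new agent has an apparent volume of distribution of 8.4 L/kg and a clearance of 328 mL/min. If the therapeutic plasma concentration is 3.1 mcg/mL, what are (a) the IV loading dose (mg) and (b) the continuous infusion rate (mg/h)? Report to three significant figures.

Vd = 8.4 L/kg × 98 kg = 823.2 L
Loading dose = Vd × C = 823.2 × 3.1 = 2552 mg
CL = 328 mL/min = 328 × 0.06 = 19.68 L/h
Maintenance: replace elimination → rate = CL × Css = 19.68 × 3.1 = 61.01 mg/h

(a) 2550 mg; (b) 61.0 mg/h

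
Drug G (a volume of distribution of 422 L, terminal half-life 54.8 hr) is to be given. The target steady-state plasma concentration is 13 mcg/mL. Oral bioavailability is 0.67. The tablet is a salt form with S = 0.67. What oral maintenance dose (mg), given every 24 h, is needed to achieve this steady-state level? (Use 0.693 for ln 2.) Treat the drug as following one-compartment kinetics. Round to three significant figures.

CL = ln 2 · Vd / t½ = 0.693 × 422.0 / 54.8 = 5.337 L/h
D = CL × Css × τ / F / S = 5.337 × 13 × 24 / 0.67 / 0.67 = 3709 mg

3710 mg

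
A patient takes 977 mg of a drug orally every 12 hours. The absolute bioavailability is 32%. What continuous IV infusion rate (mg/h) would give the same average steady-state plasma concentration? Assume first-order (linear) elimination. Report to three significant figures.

Equivalent systemic input: infusion rate = F·D/τ.
Rate = 0.32 × 977 / 12 = 26.05 mg/h

26.1 mg/h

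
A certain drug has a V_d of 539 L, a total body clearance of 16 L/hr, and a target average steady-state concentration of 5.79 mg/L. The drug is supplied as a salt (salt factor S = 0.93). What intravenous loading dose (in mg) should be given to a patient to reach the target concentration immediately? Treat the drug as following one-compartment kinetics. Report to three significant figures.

3360 mg

LD is governed by Vd — clearance does not enter the loading-dose calculation.
LD = Vd × C / S = 539.0 × 5.790 / 0.93 = 3356 mg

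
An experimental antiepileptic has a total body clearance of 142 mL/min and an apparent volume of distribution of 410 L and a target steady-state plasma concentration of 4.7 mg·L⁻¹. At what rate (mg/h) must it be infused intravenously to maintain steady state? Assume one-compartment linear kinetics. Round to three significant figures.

CL = 142 mL/min × 60/1000 = 8.520 L/h
At steady state, infusion rate equals elimination rate: rate in = CL × Css.
Infusion rate = CL · Css = 8.520 L/h × 4.7 mg/L = 40.04 mg/h

40.0 mg/h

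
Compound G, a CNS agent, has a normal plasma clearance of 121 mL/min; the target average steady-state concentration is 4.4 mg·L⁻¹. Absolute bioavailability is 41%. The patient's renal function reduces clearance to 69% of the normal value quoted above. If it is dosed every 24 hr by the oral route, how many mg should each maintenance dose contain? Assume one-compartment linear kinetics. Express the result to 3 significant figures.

1290 mg

CL = 121 mL/min = 121 × 0.06 = 7.260 L/h
Patient clearance = 0.69 × 7.260 = 5.009 L/h
At steady state, dose per interval replaces the amount cleared in that interval: F·D/τ = CL·Css.
D = CL × Css × τ / F = 5.009 × 4.4 × 24 / 0.41 = 1290 mg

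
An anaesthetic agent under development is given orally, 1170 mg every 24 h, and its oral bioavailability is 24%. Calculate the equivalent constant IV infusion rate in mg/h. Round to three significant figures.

11.7 mg/h

Equivalent systemic input: infusion rate = F·D/τ.
Rate = 0.24 × 1170 / 24 = 11.70 mg/h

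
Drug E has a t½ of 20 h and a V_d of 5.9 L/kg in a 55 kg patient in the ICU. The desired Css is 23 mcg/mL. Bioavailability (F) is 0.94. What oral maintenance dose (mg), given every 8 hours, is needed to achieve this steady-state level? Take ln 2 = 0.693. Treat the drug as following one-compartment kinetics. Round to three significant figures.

Vd(total) = 55 kg × 5.9 L/kg = 324.5 L
k = 0.693/20 = 0.03465 h⁻¹, so CL = k·Vd = 0.03465 × 324.5 = 11.24 L/h
D = CL × Css × τ / F = 11.24 × 23 × 8 / 0.94 = 2200 mg

2200 mg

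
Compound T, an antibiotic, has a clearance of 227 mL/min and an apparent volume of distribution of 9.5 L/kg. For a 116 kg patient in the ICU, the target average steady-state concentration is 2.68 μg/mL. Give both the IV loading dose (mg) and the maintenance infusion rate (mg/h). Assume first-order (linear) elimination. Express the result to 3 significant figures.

Total Vd = 9.5 × 116 = 1102 L
Loading: fill Vd to C_target → 1102 L × 2.68 mg/L = 2953 mg
CL = 227 mL/min = 227 × 0.06 = 13.62 L/h
Maintenance infusion rate = CL × Css = 13.62 × 2.68 = 36.50 mg/h

(a) 2950 mg; (b) 36.5 mg/h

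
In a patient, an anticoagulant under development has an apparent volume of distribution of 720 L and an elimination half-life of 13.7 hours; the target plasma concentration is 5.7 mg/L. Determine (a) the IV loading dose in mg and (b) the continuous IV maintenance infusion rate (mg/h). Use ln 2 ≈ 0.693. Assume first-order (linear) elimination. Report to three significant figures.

LD = Vd × C = 720.0 × 5.7 = 4104 mg
CL = 0.693 × Vd / t½ = 0.693 × 720.0 / 13.7 = 36.42 L/h
Infusion rate = CL × Css = 36.42 × 5.7 = 207.6 mg/h

(a) 4100 mg; (b) 208 mg/h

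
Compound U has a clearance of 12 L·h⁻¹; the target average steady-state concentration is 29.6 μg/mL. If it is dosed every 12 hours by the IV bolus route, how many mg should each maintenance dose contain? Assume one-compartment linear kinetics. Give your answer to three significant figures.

D = CL × Css × τ = 12.00 × 29.6 × 12 = 4262 mg

4260 mg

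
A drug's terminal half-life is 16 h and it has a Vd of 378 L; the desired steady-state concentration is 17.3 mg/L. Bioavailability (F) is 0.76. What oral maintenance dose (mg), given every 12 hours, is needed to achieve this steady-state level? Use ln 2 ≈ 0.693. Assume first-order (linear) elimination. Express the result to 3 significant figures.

CL = 0.693 × Vd / t½ = 0.693 × 378.0 / 16 = 16.37 L/h
D = CL × Css × τ / F = 16.37 × 17.3 × 12 / 0.76 = 4472 mg

4470 mg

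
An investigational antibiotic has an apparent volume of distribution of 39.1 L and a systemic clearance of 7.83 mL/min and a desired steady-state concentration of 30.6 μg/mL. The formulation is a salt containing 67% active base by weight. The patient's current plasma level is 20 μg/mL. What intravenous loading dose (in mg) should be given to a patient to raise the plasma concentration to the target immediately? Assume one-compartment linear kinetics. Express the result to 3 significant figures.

619 mg

Concentration deficit ΔC = 30.6 − 20 = 10.60 mg/L
LD = Vd × ΔC / S = 39.10 × 10.60 / 0.67 = 618.6 mg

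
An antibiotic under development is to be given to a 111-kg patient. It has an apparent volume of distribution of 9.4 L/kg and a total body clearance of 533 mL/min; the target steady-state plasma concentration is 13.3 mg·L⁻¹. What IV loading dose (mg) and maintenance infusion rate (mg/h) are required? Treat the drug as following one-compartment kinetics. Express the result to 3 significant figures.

Total Vd = 9.4 × 111 = 1043 L
Loading dose = Vd × C = 1043 × 13.3 = 13870 mg
CL = 533 mL/min × 60/1000 = 31.98 L/h
Maintenance infusion rate = CL × Css = 31.98 × 13.3 = 425.3 mg/h

(a) 13900 mg; (b) 425 mg/h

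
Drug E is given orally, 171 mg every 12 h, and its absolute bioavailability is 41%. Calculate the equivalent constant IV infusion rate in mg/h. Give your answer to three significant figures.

Equivalent systemic input: infusion rate = F·D/τ.
Rate = 0.41 × 171 / 12 = 5.843 mg/h

5.84 mg/h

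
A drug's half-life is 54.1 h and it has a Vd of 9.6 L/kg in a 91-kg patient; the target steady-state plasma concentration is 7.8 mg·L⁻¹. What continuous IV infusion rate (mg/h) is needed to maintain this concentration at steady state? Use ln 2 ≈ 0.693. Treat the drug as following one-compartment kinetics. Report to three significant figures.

87.3 mg/h

Total Vd = 9.6 × 91 = 873.6 L
k = 0.693/54.1 = 0.01281 h⁻¹, so CL = k·Vd = 0.01281 × 873.6 = 11.19 L/h
Infusion rate = CL × Css = 11.19 × 7.8 = 87.28 mg/h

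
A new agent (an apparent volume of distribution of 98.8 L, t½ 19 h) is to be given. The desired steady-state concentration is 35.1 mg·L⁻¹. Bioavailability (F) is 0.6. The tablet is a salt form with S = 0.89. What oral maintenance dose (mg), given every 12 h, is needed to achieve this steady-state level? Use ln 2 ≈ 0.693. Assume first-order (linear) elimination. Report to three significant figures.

2840 mg

CL = 0.693 × Vd / t½ = 0.693 × 98.80 / 19 = 3.604 L/h
D = CL × Css × τ / F / S = 3.604 × 35.1 × 12 / 0.6 / 0.89 = 2843 mg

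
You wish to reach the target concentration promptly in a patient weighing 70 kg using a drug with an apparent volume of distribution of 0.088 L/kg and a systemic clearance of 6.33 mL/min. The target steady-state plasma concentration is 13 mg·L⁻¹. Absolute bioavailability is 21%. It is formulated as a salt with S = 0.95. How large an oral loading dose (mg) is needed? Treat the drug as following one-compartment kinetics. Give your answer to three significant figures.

401 mg

Vd = 0.088 L/kg × 70 kg = 6.160 L
Loading dose depends on Vd (not clearance): it fills the distribution volume.
LD = Vd × C / F / S = 6.160 × 13.00 / 0.21 / 0.95 = 401.4 mg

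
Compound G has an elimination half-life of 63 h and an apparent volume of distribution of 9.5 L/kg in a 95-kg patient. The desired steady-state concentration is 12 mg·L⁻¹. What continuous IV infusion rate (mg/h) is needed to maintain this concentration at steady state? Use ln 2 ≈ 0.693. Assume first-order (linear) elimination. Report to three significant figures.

Vd = 9.5 L/kg × 95 kg = 902.5 L
CL = ln 2 · Vd / t½ = 0.693 × 902.5 / 63 = 9.928 L/h
Infusion rate = CL × Css = 9.928 × 12 = 119.1 mg/h

119 mg/h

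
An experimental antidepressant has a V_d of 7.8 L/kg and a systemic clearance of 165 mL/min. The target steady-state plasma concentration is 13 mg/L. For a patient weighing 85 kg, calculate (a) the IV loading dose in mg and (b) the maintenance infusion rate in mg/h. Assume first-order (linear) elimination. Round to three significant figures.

Vd(total) = 85 kg × 7.8 L/kg = 663.0 L
Loading dose = Vd × C = 663.0 × 13 = 8619 mg
CL = 165 mL/min × 60/1000 = 9.900 L/h
Maintenance infusion rate = CL × Css = 9.900 × 13 = 128.7 mg/h

(a) 8620 mg; (b) 129 mg/h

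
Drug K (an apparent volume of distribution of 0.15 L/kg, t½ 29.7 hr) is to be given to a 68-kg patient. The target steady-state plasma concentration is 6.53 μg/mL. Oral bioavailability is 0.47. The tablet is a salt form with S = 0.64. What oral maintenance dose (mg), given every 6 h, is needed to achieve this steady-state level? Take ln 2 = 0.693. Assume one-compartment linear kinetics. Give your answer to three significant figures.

31.0 mg

Total Vd = 0.15 × 68 = 10.20 L
CL = ln 2 · Vd / t½ = 0.693 × 10.20 / 29.7 = 0.2380 L/h
D = CL × Css × τ / F / S = 0.2380 × 6.53 × 6 / 0.47 / 0.64 = 31.00 mg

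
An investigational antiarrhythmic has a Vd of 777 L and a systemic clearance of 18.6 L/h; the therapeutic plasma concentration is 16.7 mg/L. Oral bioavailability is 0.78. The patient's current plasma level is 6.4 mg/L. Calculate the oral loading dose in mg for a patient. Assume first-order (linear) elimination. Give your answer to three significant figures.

Concentration deficit ΔC = 16.7 − 6.4 = 10.30 mg/L
LD = Vd × ΔC / F = 777.0 × 10.30 / 0.78 = 10260 mg

10300 mg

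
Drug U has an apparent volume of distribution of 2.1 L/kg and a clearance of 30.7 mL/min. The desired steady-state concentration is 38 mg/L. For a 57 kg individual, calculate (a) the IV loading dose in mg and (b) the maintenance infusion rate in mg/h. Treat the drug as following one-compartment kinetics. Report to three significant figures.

(a) 4550 mg; (b) 70.0 mg/h

Vd = 2.1 L/kg × 57 kg = 119.7 L
Loading: fill Vd to C_target → 119.7 L × 38 mg/L = 4549 mg
CL = 30.7 mL/min = 30.7 × 0.06 = 1.842 L/h
Infusion rate = 1.842 L/h × 38 mg/L = 70.00 mg/h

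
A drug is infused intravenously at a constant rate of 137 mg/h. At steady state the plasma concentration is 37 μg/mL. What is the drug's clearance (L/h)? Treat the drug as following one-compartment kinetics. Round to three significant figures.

3.70 L/h

At steady state, infusion rate = CL × Css, so CL = rate / Css.
CL = 137 / 37 = 3.703 L/h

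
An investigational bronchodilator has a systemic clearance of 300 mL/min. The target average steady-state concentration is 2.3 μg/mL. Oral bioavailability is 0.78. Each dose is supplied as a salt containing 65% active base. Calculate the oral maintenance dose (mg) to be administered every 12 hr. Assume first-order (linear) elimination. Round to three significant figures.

CL = 300 mL/min × 60/1000 = 18.00 L/h
At steady state, dose per interval replaces the amount cleared in that interval: F·S·D/τ = CL·Css.
D = CL × Css × τ / F / S = 18.00 × 2.3 × 12 / 0.78 / 0.65 = 979.9 mg

980 mg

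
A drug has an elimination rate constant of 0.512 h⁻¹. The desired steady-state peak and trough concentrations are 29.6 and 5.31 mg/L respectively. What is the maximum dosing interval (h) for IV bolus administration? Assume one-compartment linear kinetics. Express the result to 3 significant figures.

Between IV bolus doses, concentration decays as C = C₀·e^(−kτ), so C_peak/C_trough = e^(kτ).
τ_max = ln(C_peak/C_trough) / k = ln(29.6/5.31) / 0.5120 = 1.718 / 0.5120 = 3.355 h

3.36 h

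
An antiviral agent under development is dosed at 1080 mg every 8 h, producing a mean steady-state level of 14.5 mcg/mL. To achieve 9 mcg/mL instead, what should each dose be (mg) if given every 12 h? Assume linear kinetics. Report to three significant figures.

With linear kinetics, Css is proportional to dose rate (D/τ) at fixed clearance.
D₂ = D₁ × (Css,target / Css,current) × (τ₂/τ₁) = 1080 × (9/14.5) × (12/8) = 1006 mg

1010 mg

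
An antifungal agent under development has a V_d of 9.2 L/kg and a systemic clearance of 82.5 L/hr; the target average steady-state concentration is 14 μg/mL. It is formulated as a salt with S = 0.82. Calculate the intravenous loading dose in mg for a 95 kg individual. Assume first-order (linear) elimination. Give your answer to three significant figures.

Total Vd = 9.2 × 95 = 874.0 L
LD is governed by Vd — clearance does not enter the loading-dose calculation.
LD = Vd × C / S = 874.0 × 14.00 / 0.82 = 14920 mg

14900 mg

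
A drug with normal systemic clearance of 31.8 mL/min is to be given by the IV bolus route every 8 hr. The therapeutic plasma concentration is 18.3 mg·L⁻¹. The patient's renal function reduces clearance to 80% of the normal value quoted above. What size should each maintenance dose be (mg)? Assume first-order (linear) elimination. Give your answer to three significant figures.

CL = 31.8 mL/min = 31.8 × 0.06 = 1.908 L/h
Patient clearance = 0.8 × 1.908 = 1.526 L/h
D = CL × Css × τ = 1.526 × 18.3 × 8 = 223.4 mg

223 mg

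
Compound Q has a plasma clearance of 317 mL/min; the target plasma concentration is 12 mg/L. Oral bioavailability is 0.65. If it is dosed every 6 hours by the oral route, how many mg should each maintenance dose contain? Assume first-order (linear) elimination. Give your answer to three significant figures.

2110 mg

Convert clearance: 317 mL/min × 60 min/h ÷ 1000 mL/L = 19.02 L/h
D = CL × Css × τ / F = 19.02 × 12 × 6 / 0.65 = 2107 mg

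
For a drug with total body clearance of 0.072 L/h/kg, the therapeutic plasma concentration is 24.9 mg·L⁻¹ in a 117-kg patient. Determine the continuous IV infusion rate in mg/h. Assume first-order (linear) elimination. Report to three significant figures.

CL = 0.072 L/h/kg × 117 kg = 8.424 L/h
At steady state, infusion rate equals elimination rate: rate in = CL × Css.
R₀ = 8.424 × 24.9 = 209.8 mg/h

210 mg/h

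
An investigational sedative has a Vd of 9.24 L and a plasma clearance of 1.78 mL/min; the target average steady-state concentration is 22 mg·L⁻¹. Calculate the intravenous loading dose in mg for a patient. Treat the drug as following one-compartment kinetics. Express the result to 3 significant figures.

LD = Vd × C = 9.240 × 22.00 = 203.3 mg

203 mg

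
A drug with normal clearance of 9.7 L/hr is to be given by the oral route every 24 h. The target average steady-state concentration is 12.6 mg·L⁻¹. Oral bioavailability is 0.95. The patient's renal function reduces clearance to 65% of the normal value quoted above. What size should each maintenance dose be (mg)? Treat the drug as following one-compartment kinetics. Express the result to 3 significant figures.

2010 mg

Patient clearance = 0.65 × 9.700 = 6.305 L/h
D = CL × Css × τ / F = 6.305 × 12.6 × 24 / 0.95 = 2007 mg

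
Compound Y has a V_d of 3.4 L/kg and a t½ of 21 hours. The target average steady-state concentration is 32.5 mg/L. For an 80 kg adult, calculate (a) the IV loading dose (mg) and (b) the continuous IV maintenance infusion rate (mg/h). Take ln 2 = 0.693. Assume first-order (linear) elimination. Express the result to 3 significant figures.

Vd(total) = 80 kg × 3.4 L/kg = 272.0 L
LD = Vd × C = 272.0 × 32.5 = 8840 mg
CL = 0.693 × Vd / t½ = 0.693 × 272.0 / 21 = 8.976 L/h
Infusion rate = CL × Css = 8.976 × 32.5 = 291.7 mg/h

(a) 8840 mg; (b) 292 mg/h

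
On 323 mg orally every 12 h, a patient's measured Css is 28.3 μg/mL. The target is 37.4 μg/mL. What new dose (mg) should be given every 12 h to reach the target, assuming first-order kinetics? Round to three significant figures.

427 mg

With linear kinetics, Css is proportional to dose rate (D/τ) at fixed clearance.
D₂ = D₁ × (Css,target / Css,current) = 323 × 37.4/28.3 = 426.9 mg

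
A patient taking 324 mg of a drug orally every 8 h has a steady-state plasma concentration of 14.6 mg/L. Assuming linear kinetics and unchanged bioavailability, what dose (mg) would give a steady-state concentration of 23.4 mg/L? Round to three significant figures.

519 mg

For first-order elimination, Css ∝ F·D/(CL·τ); F and CL are unchanged, so Css ∝ D/τ.
D₂ = D₁ × (Css,target / Css,current) = 324 × 23.4/14.6 = 519.3 mg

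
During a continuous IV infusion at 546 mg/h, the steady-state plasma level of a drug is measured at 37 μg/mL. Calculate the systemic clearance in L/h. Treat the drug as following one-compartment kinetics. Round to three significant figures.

At steady state, infusion rate = CL × Css, so CL = rate / Css.
CL = 546 / 37 = 14.76 L/h

14.8 L/h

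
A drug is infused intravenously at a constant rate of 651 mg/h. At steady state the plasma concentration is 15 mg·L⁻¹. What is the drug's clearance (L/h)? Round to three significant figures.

At steady state, infusion rate = CL × Css, so CL = rate / Css.
CL = 651 / 15 = 43.40 L/h

43.4 L/h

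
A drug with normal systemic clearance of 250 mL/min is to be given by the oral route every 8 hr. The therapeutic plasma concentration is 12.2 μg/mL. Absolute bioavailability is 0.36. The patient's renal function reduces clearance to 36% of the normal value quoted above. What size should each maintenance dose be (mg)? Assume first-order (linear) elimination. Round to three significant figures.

Convert clearance: 250 mL/min × 60 min/h ÷ 1000 mL/L = 15.00 L/h
Patient clearance = 0.36 × 15.00 = 5.400 L/h
At steady state, dose per interval replaces the amount cleared in that interval: F·D/τ = CL·Css.
D = CL × Css × τ / F = 5.400 × 12.2 × 8 / 0.36 = 1464 mg

1460 mg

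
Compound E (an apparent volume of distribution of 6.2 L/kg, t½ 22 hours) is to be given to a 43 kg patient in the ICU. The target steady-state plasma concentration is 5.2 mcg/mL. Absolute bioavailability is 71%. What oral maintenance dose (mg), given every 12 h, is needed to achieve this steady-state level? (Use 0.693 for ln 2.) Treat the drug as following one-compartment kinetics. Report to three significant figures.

Total Vd = 6.2 × 43 = 266.6 L
CL = 0.693 × Vd / t½ = 0.693 × 266.6 / 22 = 8.398 L/h
D = CL × Css × τ / F = 8.398 × 5.2 × 12 / 0.71 = 738.1 mg

738 mg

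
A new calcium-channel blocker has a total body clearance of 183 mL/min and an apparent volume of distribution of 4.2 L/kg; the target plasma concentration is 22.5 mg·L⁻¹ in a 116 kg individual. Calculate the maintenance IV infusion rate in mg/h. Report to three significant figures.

247 mg/h

CL = 183 mL/min = 183 × 0.06 = 10.98 L/h
At steady state, infusion rate equals elimination rate: rate in = CL × Css.
Infusion rate = CL · Css = 10.98 L/h × 22.5 mg/L = 247.1 mg/h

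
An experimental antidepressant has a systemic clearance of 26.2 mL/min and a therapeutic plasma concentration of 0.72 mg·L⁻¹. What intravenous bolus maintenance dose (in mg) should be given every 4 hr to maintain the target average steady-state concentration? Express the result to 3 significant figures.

4.53 mg

Convert clearance: 26.2 mL/min × 60 min/h ÷ 1000 mL/L = 1.572 L/h
D = CL × Css × τ = 1.572 × 0.72 × 4 = 4.527 mg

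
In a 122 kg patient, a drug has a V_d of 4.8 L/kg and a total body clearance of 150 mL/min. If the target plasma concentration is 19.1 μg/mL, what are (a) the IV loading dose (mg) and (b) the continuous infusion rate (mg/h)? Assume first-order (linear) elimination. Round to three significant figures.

Vd = 4.8 L/kg × 122 kg = 585.6 L
Loading: fill Vd to C_target → 585.6 L × 19.1 mg/L = 11180 mg
CL = 150 mL/min × 60/1000 = 9.000 L/h
Maintenance infusion rate = CL × Css = 9.000 × 19.1 = 171.9 mg/h

(a) 11200 mg; (b) 172 mg/h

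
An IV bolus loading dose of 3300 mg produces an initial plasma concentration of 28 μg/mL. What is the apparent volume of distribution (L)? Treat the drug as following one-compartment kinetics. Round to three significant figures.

Immediately after an IV bolus, C₀ = Dose / Vd, so Vd = Dose / C₀.
Vd = 3300 / 28 = 117.9 L

118 L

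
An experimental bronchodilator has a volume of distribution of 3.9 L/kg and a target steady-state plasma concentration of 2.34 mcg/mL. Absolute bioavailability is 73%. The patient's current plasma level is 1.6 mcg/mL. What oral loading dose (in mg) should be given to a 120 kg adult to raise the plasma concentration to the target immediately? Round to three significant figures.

474 mg

Vd(total) = 120 kg × 3.9 L/kg = 468.0 L
Concentration deficit ΔC = 2.34 − 1.6 = 0.7400 mg/L
LD = Vd × ΔC / F = 468.0 × 0.7400 / 0.73 = 474.4 mg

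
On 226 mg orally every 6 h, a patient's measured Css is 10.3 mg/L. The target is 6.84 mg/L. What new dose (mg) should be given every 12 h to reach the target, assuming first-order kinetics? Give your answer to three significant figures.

With linear kinetics, Css is proportional to dose rate (D/τ) at fixed clearance.
D₂ = D₁ × (Css,target / Css,current) × (τ₂/τ₁) = 226 × (6.84/10.3) × (12/6) = 300.2 mg

300 mg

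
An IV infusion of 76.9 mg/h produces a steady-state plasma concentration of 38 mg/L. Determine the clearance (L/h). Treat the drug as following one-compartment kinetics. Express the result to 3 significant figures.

At steady state, infusion rate = CL × Css, so CL = rate / Css.
CL = 76.9 / 38 = 2.024 L/h

2.02 L/h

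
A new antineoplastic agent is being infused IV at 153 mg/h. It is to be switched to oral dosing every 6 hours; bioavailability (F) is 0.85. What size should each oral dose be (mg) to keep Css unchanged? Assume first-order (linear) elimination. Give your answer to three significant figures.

1080 mg

To maintain the same Css, the systemic dosing rate must be unchanged: F·D/τ = infusion rate.
D = rate × τ / F = 153 × 6 / 0.85 = 1080 mg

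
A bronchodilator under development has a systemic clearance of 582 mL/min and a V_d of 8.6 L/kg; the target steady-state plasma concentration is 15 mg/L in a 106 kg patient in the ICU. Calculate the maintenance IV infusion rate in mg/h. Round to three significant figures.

CL = 582 mL/min × 60/1000 = 34.92 L/h
R₀ = 34.92 × 15 = 523.8 mg/h

524 mg/h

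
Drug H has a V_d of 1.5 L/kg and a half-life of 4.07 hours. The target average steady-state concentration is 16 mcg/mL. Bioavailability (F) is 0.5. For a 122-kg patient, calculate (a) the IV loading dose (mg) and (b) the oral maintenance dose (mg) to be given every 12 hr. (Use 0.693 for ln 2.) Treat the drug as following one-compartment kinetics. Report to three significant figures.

Vd(total) = 122 kg × 1.5 L/kg = 183.0 L
LD = Vd × C = 183.0 × 16 = 2928 mg
CL = 0.693 × Vd / t½ = 0.693 × 183.0 / 4.07 = 31.16 L/h
D = CL × Css × τ / F = 31.16 × 16 × 12 / 0.5 = 11970 mg

(a) 2930 mg; (b) 12000 mg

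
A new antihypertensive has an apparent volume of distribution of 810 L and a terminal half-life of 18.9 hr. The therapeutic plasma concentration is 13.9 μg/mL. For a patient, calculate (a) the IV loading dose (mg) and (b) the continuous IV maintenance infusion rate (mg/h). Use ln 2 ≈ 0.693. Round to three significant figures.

LD = Vd × C = 810.0 × 13.9 = 11260 mg
CL = 0.693 × Vd / t½ = 0.693 × 810.0 / 18.9 = 29.70 L/h
Infusion rate = CL × Css = 29.70 × 13.9 = 412.8 mg/h

(a) 11300 mg; (b) 413 mg/h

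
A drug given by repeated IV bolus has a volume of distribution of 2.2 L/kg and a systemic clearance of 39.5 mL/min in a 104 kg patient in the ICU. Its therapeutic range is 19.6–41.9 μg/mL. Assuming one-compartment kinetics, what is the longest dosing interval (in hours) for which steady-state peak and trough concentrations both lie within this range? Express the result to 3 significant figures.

73.3 h

Total Vd = 2.2 × 104 = 228.8 L
CL = 39.5 mL/min × 60/1000 = 2.370 L/h
k = CL / Vd = 2.370 / 228.8 = 0.01036 h⁻¹
Between IV bolus doses, concentration decays as C = C₀·e^(−kτ), so C_peak/C_trough = e^(kτ).
τ_max = ln(C_peak/C_trough) / k = ln(41.9/19.6) / 0.01036 = 0.7598 / 0.01036 = 73.34 h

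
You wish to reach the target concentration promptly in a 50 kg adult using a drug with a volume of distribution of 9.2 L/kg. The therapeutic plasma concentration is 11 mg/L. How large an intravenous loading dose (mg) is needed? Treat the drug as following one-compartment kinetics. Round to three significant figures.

5060 mg

Vd(total) = 50 kg × 9.2 L/kg = 460.0 L
LD = Vd × C = 460.0 × 11.00 = 5060 mg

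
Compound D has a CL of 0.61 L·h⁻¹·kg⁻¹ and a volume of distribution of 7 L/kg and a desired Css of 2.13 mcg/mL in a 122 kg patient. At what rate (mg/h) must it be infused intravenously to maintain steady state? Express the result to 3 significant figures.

CL = 0.61 L·h⁻¹·kg⁻¹ × 122 kg = 74.42 L/h
Maintenance depends on clearance, not Vd — rate in must match rate out.
Infusion rate = CL · Css = 74.42 L/h × 2.13 mg/L = 158.5 mg/h

159 mg/h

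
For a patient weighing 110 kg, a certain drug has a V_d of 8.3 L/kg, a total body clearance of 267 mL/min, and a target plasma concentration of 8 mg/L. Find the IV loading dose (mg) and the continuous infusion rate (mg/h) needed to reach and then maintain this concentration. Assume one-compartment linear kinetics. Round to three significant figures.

Vd = 8.3 L/kg × 110 kg = 913.0 L
Loading dose = Vd × C = 913.0 × 8 = 7304 mg
CL = 267 mL/min = 267 × 0.06 = 16.02 L/h
Maintenance infusion rate = CL × Css = 16.02 × 8 = 128.2 mg/h

(a) 7300 mg; (b) 128 mg/h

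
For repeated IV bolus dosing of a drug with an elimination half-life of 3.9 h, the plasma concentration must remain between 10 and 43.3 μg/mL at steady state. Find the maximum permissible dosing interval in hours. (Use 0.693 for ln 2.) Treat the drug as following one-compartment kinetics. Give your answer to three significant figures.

8.25 h

k = 0.693 / t½ = 0.693 / 3.9 = 0.1777 h⁻¹
Between IV bolus doses, concentration decays as C = C₀·e^(−kτ), so C_peak/C_trough = e^(kτ).
τ_max = ln(C_peak/C_trough) / k = ln(43.3/10) / 0.1777 = 1.466 / 0.1777 = 8.250 h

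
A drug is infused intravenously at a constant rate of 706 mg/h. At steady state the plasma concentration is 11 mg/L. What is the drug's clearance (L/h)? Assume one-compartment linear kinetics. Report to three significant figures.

At steady state, infusion rate = CL × Css, so CL = rate / Css.
CL = 706 / 11 = 64.18 L/h

64.2 L/h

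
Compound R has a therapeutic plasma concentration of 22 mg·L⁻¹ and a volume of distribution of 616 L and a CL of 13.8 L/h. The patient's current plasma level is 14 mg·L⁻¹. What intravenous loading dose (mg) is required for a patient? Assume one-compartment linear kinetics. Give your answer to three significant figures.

Concentration deficit ΔC = 22 − 14 = 8.000 mg/L
LD = Vd × ΔC = 616.0 × 8.000 = 4928 mg

4930 mg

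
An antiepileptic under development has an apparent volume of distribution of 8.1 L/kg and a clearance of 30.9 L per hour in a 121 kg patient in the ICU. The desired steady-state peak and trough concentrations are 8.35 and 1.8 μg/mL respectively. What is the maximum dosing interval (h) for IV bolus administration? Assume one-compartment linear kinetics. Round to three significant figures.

48.7 h

Vd = 8.1 L/kg × 121 kg = 980.1 L
k = CL / Vd = 30.90 / 980.1 = 0.03153 h⁻¹
Between IV bolus doses, concentration decays as C = C₀·e^(−kτ), so C_peak/C_trough = e^(kτ).
τ_max = ln(C_peak/C_trough) / k = ln(8.35/1.8) / 0.03153 = 1.534 / 0.03153 = 48.65 h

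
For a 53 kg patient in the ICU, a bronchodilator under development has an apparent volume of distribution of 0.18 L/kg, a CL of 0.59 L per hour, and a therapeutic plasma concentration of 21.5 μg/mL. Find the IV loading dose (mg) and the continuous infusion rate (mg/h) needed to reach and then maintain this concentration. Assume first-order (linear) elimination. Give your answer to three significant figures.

(a) 205 mg; (b) 12.7 mg/h

Vd(total) = 53 kg × 0.18 L/kg = 9.540 L
LD = Vd · C_target = 9.540 × 21.5 = 205.1 mg
Maintenance infusion rate = CL × Css = 0.5900 × 21.5 = 12.69 mg/h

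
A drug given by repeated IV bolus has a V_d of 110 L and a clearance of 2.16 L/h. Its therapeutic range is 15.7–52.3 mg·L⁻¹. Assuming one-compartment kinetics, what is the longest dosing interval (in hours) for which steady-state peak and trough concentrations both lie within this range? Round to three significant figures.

k = CL / Vd = 2.160 / 110.0 = 0.01964 h⁻¹
Between IV bolus doses, concentration decays as C = C₀·e^(−kτ), so C_peak/C_trough = e^(kτ).
τ_max = ln(C_peak/C_trough) / k = ln(52.3/15.7) / 0.01964 = 1.203 / 0.01964 = 61.25 h

61.3 h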